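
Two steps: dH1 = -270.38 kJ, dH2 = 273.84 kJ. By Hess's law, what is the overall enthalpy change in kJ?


Hess's law: enthalpy is a state function, so add the step enthalpies.
dH_total = dH1 + dH2 = -270.38 + (273.84)
dH_total = 3.46 kJ:

3.46 kJ


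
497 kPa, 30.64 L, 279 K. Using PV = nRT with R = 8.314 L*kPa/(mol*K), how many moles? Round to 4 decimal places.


PV = nRT, solve for n = PV / (RT).
PV = 497 * 30.64 = 15228.08
RT = 8.314 * 279 = 2319.606
n = 15228.08 / 2319.606
n = 6.56494249 mol, rounded to 4 dp:

6.5649 mol


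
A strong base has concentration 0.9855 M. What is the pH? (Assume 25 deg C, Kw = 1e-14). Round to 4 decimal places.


A strong base dissociates completely, so [OH-] equals the given concentration.
pOH = -log10([OH-]) = -log10(0.9855) = 0.006343
pH = 14 - pOH = 14 - 0.006343
pH = 13.993657, rounded to 4 dp:

13.9937


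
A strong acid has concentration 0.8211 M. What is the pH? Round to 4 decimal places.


A strong acid dissociates completely, so [H+] equals the given concentration.
pH = -log10([H+]) = -log10(0.8211)
pH = 0.08560395, rounded to 4 dp:

0.0856


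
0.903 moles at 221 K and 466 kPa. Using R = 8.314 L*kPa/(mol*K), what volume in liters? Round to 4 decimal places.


PV = nRT, solve for V = nRT / P.
nRT = 0.903 * 8.314 * 221 = 1659.1668
V = 1659.1668 / 466
V = 3.56044378 L, rounded to 4 dp:

3.5604 L


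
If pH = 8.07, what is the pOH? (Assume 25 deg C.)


At 25 deg C, pH + pOH = 14.
pOH = 14 - pH = 14 - 8.07
pOH = 5.93:

5.93


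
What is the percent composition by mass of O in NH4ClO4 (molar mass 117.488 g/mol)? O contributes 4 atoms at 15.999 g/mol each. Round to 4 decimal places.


pct = 100 * (n_elem * M_elem) / M_total
mass_contribution = 4 * 15.999 = 63.996 g/mol
pct = 100 * 63.996 / 117.488
pct = 54.47024377 %, rounded to 4 dp:

54.4702 %


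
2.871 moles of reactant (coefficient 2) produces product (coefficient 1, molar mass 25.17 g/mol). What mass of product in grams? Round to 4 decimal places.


Use the coefficient ratio to convert reactant moles to product moles, then multiply by the product's molar mass.
moles_P = moles_R * (coeff_P / coeff_R) = 2.871 * (1/2) = 1.4355
mass_P = moles_P * M_P = 1.4355 * 25.17
mass_P = 36.131535 g, rounded to 4 dp:

36.1315 g


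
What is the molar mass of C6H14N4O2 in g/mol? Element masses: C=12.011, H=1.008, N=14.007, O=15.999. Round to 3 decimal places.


M = sum(count * atomic_mass) over atoms.
M = 6*12.011 + 14*1.008 + 4*14.007 + 2*15.999
M = 72.066 + 14.112 + 56.028 + 31.998
M = 174.204 g/mol, rounded to 3 dp:

174.204 g/mol


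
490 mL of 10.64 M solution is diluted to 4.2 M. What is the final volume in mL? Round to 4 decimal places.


Dilution: M1*V1 = M2*V2, solve for V2.
V2 = M1*V1 / M2
V2 = 10.64 * 490 / 4.2
V2 = 5213.6 / 4.2
V2 = 1241.33333333 mL, rounded to 4 dp:

1241.3333 mL


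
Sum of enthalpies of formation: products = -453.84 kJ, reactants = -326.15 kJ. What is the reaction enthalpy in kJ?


dH_rxn = sum(dH_f products) - sum(dH_f reactants)
dH_rxn = -453.84 - (-326.15)
dH_rxn = -127.69 kJ:

-127.69 kJ


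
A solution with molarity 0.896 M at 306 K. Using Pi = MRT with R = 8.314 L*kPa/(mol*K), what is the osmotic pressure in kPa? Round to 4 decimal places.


Osmotic pressure (van't Hoff): Pi = M*R*T.
RT = 8.314 * 306 = 2544.084
Pi = 0.896 * 2544.084
Pi = 2279.499264 kPa, rounded to 4 dp:

2279.4993 kPa


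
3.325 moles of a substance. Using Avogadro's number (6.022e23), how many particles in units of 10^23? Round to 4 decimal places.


N = n * NA, then divide by 1e23 for the requested units.
N / 1e23 = n * 6.022
N / 1e23 = 3.325 * 6.022
N / 1e23 = 20.02315, rounded to 4 dp:

20.0232


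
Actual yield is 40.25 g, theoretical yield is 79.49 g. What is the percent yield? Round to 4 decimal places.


% yield = 100 * actual / theoretical
% yield = 100 * 40.25 / 79.49
% yield = 50.63530004 %, rounded to 4 dp:

50.6353 %


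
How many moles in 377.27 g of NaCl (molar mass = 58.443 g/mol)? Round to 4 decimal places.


n = mass / M
n = 377.27 / 58.443
n = 6.45534966 mol, rounded to 4 dp:

6.4553 mol


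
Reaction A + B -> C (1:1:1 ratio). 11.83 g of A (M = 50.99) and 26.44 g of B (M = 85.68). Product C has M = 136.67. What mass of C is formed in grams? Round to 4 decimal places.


Find moles of each reactant; the smaller value is the limiting reagent in a 1:1:1 reaction, so moles_C equals moles of the limiter.
n_A = mass_A / M_A = 11.83 / 50.99 = 0.232006 mol
n_B = mass_B / M_B = 26.44 / 85.68 = 0.30859 mol
Limiting reagent: A (smaller), n_limiting = 0.232006 mol
mass_C = n_limiting * M_C = 0.232006 * 136.67
mass_C = 31.70826002 g, rounded to 4 dp:

31.7083 g


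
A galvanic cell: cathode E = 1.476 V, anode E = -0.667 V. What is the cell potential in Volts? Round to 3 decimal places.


Standard cell potential: E_cell = E_cathode - E_anode.
E_cell = 1.476 - (-0.667)
E_cell = 2.143 V, rounded to 3 dp:

2.143 V


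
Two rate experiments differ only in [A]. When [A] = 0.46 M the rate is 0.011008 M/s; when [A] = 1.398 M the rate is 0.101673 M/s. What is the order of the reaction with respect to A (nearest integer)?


Rate is proportional to [A]^n, so rate2/rate1 = ([A]2/[A]1)^n. Take logs to solve for n.
rate2/rate1 = 0.101673 / 0.011008 = 9.2363
[A]2/[A]1 = 1.398 / 0.46 = 3.0391
n = ln(9.2363) / ln(3.0391) = 2.0
Nearest integer order:

2


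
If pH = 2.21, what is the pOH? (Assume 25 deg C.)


At 25 deg C, pH + pOH = 14.
pOH = 14 - pH = 14 - 2.21
pOH = 11.79:

11.79


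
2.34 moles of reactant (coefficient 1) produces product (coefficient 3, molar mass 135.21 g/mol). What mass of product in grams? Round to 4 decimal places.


Use the coefficient ratio to convert reactant moles to product moles, then multiply by the product's molar mass.
moles_P = moles_R * (coeff_P / coeff_R) = 2.34 * (3/1) = 7.02
mass_P = moles_P * M_P = 7.02 * 135.21
mass_P = 949.1742 g, rounded to 4 dp:

949.1742 g


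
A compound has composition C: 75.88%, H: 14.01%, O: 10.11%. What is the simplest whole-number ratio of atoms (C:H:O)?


Assume 100 g of compound, divide each mass% by atomic mass to get moles, then normalize by the smallest to get a raw atom ratio.
Moles per 100 g: C: 75.88/12.011 = 6.3175, H: 14.01/1.008 = 13.8988, O: 10.11/15.999 = 0.6319
Raw ratio (divide by min = 0.6319): C: 9.997, H: 21.995, O: 1.0
Multiply by 1 to clear fractions: C: 9.997 ~= 10, H: 21.995 ~= 22, O: 1.0 ~= 1
Reduce by GCD to get the simplest whole-number ratio:

10:22:1


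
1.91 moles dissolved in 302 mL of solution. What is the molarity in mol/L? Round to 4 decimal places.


Convert volume to liters: V_L = V_mL / 1000.
V_L = 302 / 1000 = 0.302 L
M = n / V_L = 1.91 / 0.302
M = 6.32450331 mol/L, rounded to 4 dp:

6.3245 mol/L


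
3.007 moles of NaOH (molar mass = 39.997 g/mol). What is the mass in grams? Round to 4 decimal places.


mass = n * M
mass = 3.007 * 39.997
mass = 120.270979 g, rounded to 4 dp:

120.2710 g


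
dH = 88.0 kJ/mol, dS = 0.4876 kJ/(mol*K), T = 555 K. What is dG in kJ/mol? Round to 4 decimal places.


Gibbs: dG = dH - T*dS (consistent units, dS already in kJ/(mol*K)).
T*dS = 555 * 0.4876 = 270.618
dG = 88.0 - (270.618)
dG = -182.618 kJ/mol, rounded to 4 dp:

-182.6180 kJ/mol


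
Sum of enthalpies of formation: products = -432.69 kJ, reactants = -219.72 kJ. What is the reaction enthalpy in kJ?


dH_rxn = sum(dH_f products) - sum(dH_f reactants)
dH_rxn = -432.69 - (-219.72)
dH_rxn = -212.97 kJ:

-212.97 kJ


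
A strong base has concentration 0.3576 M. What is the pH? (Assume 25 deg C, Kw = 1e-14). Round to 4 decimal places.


A strong base dissociates completely, so [OH-] equals the given concentration.
pOH = -log10([OH-]) = -log10(0.3576) = 0.446602
pH = 14 - pOH = 14 - 0.446602
pH = 13.553398, rounded to 4 dp:

13.5534


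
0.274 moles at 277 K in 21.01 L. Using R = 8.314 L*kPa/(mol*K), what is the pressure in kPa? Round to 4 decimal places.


PV = nRT, solve for P = nRT / V.
nRT = 0.274 * 8.314 * 277 = 631.016
P = 631.016 / 21.01
P = 30.03407901 kPa, rounded to 4 dp:

30.0341 kPa


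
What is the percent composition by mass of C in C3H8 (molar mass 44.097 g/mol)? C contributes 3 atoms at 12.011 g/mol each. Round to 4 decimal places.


pct = 100 * (n_elem * M_elem) / M_total
mass_contribution = 3 * 12.011 = 36.033 g/mol
pct = 100 * 36.033 / 44.097
pct = 81.7130417 %, rounded to 4 dp:

81.7130 %


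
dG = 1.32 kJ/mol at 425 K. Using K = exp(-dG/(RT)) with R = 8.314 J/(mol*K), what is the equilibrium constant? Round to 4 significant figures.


dG is in kJ/mol; multiply by 1000 to match R in J/(mol*K).
RT = 8.314 * 425 = 3533.45 J/mol
exponent = -dG*1000 / (RT) = -(1.32*1000) / 3533.45 = -0.37357257
K = exp(-0.37357257)
K = 0.68827104, rounded to 4 significant figures:

0.6883


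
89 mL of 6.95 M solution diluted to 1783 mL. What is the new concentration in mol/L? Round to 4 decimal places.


Dilution: M1*V1 = M2*V2, solve for M2.
M2 = M1*V1 / V2
M2 = 6.95 * 89 / 1783
M2 = 618.55 / 1783
M2 = 0.34691531 mol/L, rounded to 4 dp:

0.3469 mol/L


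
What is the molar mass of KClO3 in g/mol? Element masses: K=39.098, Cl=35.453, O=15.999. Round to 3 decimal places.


M = sum(count * atomic_mass) over atoms.
M = 1*39.098 + 1*35.453 + 3*15.999
M = 39.098 + 35.453 + 47.997
M = 122.548 g/mol, rounded to 3 dp:

122.548 g/mol


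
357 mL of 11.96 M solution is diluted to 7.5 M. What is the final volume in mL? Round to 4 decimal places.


Dilution: M1*V1 = M2*V2, solve for V2.
V2 = M1*V1 / M2
V2 = 11.96 * 357 / 7.5
V2 = 4269.72 / 7.5
V2 = 569.296 mL, rounded to 4 dp:

569.2960 mL


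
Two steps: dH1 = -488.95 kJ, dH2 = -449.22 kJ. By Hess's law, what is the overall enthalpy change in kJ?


Hess's law: enthalpy is a state function, so add the step enthalpies.
dH_total = dH1 + dH2 = -488.95 + (-449.22)
dH_total = -938.17 kJ:

-938.17 kJ


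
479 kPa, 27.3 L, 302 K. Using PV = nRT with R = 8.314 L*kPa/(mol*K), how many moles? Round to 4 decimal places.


PV = nRT, solve for n = PV / (RT).
PV = 479 * 27.3 = 13076.7
RT = 8.314 * 302 = 2510.828
n = 13076.7 / 2510.828
n = 5.20812258 mol, rounded to 4 dp:

5.2081 mol


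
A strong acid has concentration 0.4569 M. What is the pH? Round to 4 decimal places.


A strong acid dissociates completely, so [H+] equals the given concentration.
pH = -log10([H+]) = -log10(0.4569)
pH = 0.34017884, rounded to 4 dp:

0.3402


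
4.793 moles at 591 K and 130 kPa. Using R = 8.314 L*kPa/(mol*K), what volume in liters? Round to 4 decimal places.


PV = nRT, solve for V = nRT / P.
nRT = 4.793 * 8.314 * 591 = 23550.7602
V = 23550.7602 / 130
V = 181.15969385 L, rounded to 4 dp:

181.1597 L


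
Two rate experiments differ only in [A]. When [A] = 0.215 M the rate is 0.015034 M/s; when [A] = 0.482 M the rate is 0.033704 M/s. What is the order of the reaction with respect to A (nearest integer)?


Rate is proportional to [A]^n, so rate2/rate1 = ([A]2/[A]1)^n. Take logs to solve for n.
rate2/rate1 = 0.033704 / 0.015034 = 2.2419
[A]2/[A]1 = 0.482 / 0.215 = 2.2419
n = ln(2.2419) / ln(2.2419) = 1.0
Nearest integer order:

1


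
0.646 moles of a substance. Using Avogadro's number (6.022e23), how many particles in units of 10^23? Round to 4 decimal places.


N = n * NA, then divide by 1e23 for the requested units.
N / 1e23 = n * 6.022
N / 1e23 = 0.646 * 6.022
N / 1e23 = 3.890212, rounded to 4 dp:

3.8902


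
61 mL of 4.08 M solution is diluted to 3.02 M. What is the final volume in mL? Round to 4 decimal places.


Dilution: M1*V1 = M2*V2, solve for V2.
V2 = M1*V1 / M2
V2 = 4.08 * 61 / 3.02
V2 = 248.88 / 3.02
V2 = 82.41059603 mL, rounded to 4 dp:

82.4106 mL


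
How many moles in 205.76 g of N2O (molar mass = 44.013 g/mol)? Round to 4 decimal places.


n = mass / M
n = 205.76 / 44.013
n = 4.67498239 mol, rounded to 4 dp:

4.6750 mol


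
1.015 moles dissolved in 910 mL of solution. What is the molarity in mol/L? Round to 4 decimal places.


Convert volume to liters: V_L = V_mL / 1000.
V_L = 910 / 1000 = 0.91 L
M = n / V_L = 1.015 / 0.91
M = 1.11538462 mol/L, rounded to 4 dp:

1.1154 mol/L


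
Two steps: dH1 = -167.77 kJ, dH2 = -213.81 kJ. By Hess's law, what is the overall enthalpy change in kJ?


Hess's law: enthalpy is a state function, so add the step enthalpies.
dH_total = dH1 + dH2 = -167.77 + (-213.81)
dH_total = -381.58 kJ:

-381.58 kJ


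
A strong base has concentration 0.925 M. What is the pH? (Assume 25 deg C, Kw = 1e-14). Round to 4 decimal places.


A strong base dissociates completely, so [OH-] equals the given concentration.
pOH = -log10([OH-]) = -log10(0.925) = 0.033858
pH = 14 - pOH = 14 - 0.033858
pH = 13.966142, rounded to 4 dp:

13.9661


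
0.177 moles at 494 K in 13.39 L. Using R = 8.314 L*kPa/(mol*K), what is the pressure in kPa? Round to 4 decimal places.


PV = nRT, solve for P = nRT / V.
nRT = 0.177 * 8.314 * 494 = 726.9595
P = 726.9595 / 13.39
P = 54.29122479 kPa, rounded to 4 dp:

54.2912 kPa


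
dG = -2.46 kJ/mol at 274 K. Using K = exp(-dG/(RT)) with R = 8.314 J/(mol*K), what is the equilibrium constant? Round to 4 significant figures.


dG is in kJ/mol; multiply by 1000 to match R in J/(mol*K).
RT = 8.314 * 274 = 2278.036 J/mol
exponent = -dG*1000 / (RT) = -(-2.46*1000) / 2278.036 = 1.07987758
K = exp(1.07987758)
K = 2.9443191, rounded to 4 significant figures:

2.944


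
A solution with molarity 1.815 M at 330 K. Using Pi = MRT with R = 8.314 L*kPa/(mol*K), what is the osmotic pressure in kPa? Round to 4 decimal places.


Osmotic pressure (van't Hoff): Pi = M*R*T.
RT = 8.314 * 330 = 2743.62
Pi = 1.815 * 2743.62
Pi = 4979.6703 kPa, rounded to 4 dp:

4979.6703 kPa


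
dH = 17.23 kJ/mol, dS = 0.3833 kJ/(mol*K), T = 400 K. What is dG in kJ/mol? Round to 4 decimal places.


Gibbs: dG = dH - T*dS (consistent units, dS already in kJ/(mol*K)).
T*dS = 400 * 0.3833 = 153.32
dG = 17.23 - (153.32)
dG = -136.09 kJ/mol, rounded to 4 dp:

-136.0900 kJ/mol


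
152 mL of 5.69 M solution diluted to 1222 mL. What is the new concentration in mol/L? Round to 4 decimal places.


Dilution: M1*V1 = M2*V2, solve for M2.
M2 = M1*V1 / V2
M2 = 5.69 * 152 / 1222
M2 = 864.88 / 1222
M2 = 0.70775777 mol/L, rounded to 4 dp:

0.7078 mol/L


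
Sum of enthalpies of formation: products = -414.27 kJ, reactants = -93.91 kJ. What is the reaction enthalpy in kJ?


dH_rxn = sum(dH_f products) - sum(dH_f reactants)
dH_rxn = -414.27 - (-93.91)
dH_rxn = -320.36 kJ:

-320.36 kJ


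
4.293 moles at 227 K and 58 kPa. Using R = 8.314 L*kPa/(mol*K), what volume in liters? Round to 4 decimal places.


PV = nRT, solve for V = nRT / P.
nRT = 4.293 * 8.314 * 227 = 8102.0845
V = 8102.0845 / 58
V = 139.69111207 L, rounded to 4 dp:

139.6911 L


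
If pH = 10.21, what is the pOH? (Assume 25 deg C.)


At 25 deg C, pH + pOH = 14.
pOH = 14 - pH = 14 - 10.21
pOH = 3.79:

3.79


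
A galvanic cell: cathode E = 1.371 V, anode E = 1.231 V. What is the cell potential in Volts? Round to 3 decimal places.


Standard cell potential: E_cell = E_cathode - E_anode.
E_cell = 1.371 - (1.231)
E_cell = 0.14 V, rounded to 3 dp:

0.140 V


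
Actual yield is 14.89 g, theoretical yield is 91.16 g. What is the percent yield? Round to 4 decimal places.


% yield = 100 * actual / theoretical
% yield = 100 * 14.89 / 91.16
% yield = 16.33391839 %, rounded to 4 dp:

16.3339 %


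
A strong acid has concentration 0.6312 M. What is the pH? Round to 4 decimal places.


A strong acid dissociates completely, so [H+] equals the given concentration.
pH = -log10([H+]) = -log10(0.6312)
pH = 0.19983301, rounded to 4 dp:

0.1998


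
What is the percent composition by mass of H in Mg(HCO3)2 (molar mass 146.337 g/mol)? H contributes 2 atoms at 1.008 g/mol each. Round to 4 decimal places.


pct = 100 * (n_elem * M_elem) / M_total
mass_contribution = 2 * 1.008 = 2.016 g/mol
pct = 100 * 2.016 / 146.337
pct = 1.37764202 %, rounded to 4 dp:

1.3776 %


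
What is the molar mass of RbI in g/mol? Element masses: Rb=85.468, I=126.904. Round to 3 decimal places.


M = sum(count * atomic_mass) over atoms.
M = 1*85.468 + 1*126.904
M = 85.468 + 126.904
M = 212.372 g/mol, rounded to 3 dp:

212.372 g/mol


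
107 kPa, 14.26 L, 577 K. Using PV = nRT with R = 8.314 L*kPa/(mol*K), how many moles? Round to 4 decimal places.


PV = nRT, solve for n = PV / (RT).
PV = 107 * 14.26 = 1525.82
RT = 8.314 * 577 = 4797.178
n = 1525.82 / 4797.178
n = 0.31806616 mol, rounded to 4 dp:

0.3181 mol


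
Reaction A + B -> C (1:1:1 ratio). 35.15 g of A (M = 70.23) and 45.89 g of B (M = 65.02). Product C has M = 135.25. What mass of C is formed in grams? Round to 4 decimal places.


Find moles of each reactant; the smaller value is the limiting reagent in a 1:1:1 reaction, so moles_C equals moles of the limiter.
n_A = mass_A / M_A = 35.15 / 70.23 = 0.500498 mol
n_B = mass_B / M_B = 45.89 / 65.02 = 0.705783 mol
Limiting reagent: A (smaller), n_limiting = 0.500498 mol
mass_C = n_limiting * M_C = 0.500498 * 135.25
mass_C = 67.6923545 g, rounded to 4 dp:

67.6924 g


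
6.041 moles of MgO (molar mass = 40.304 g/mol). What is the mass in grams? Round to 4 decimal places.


mass = n * M
mass = 6.041 * 40.304
mass = 243.476464 g, rounded to 4 dp:

243.4765 g


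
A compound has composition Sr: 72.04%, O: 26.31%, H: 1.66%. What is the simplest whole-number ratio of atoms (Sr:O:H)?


Assume 100 g of compound, divide each mass% by atomic mass to get moles, then normalize by the smallest to get a raw atom ratio.
Moles per 100 g: Sr: 72.04/87.62 = 0.8222, O: 26.31/15.999 = 1.6445, H: 1.66/1.008 = 1.6468
Raw ratio (divide by min = 0.8222): Sr: 1.0, O: 2.0, H: 2.003
Multiply by 1 to clear fractions: Sr: 1.0 ~= 1, O: 2.0 ~= 2, H: 2.003 ~= 2
Reduce by GCD to get the simplest whole-number ratio:

1:2:2


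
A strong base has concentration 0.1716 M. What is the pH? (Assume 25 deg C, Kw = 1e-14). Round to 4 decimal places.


A strong base dissociates completely, so [OH-] equals the given concentration.
pOH = -log10([OH-]) = -log10(0.1716) = 0.765483
pH = 14 - pOH = 14 - 0.765483
pH = 13.234517, rounded to 4 dp:

13.2345


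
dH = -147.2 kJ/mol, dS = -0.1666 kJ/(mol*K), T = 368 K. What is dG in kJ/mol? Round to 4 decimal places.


Gibbs: dG = dH - T*dS (consistent units, dS already in kJ/(mol*K)).
T*dS = 368 * -0.1666 = -61.3088
dG = -147.2 - (-61.3088)
dG = -85.8912 kJ/mol, rounded to 4 dp:

-85.8912 kJ/mol


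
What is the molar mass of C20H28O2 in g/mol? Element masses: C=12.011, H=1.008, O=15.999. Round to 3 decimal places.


M = sum(count * atomic_mass) over atoms.
M = 20*12.011 + 28*1.008 + 2*15.999
M = 240.22 + 28.224 + 31.998
M = 300.442 g/mol, rounded to 3 dp:

300.442 g/mol


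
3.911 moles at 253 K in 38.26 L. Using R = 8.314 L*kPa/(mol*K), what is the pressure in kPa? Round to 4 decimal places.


PV = nRT, solve for P = nRT / V.
nRT = 3.911 * 8.314 * 253 = 8226.5617
P = 8226.5617 / 38.26
P = 215.01729482 kPa, rounded to 4 dp:

215.0173 kPa


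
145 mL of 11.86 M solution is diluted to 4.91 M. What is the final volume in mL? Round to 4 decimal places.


Dilution: M1*V1 = M2*V2, solve for V2.
V2 = M1*V1 / M2
V2 = 11.86 * 145 / 4.91
V2 = 1719.7 / 4.91
V2 = 350.24439919 mL, rounded to 4 dp:

350.2444 mL


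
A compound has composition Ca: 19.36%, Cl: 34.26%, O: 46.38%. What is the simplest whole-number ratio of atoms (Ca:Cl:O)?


Assume 100 g of compound, divide each mass% by atomic mass to get moles, then normalize by the smallest to get a raw atom ratio.
Moles per 100 g: Ca: 19.36/40.078 = 0.4831, Cl: 34.26/35.453 = 0.9663, O: 46.38/15.999 = 2.8989
Raw ratio (divide by min = 0.4831): Ca: 1.0, Cl: 2.0, O: 6.001
Multiply by 1 to clear fractions: Ca: 1.0 ~= 1, Cl: 2.0 ~= 2, O: 6.001 ~= 6
Reduce by GCD to get the simplest whole-number ratio:

1:2:6


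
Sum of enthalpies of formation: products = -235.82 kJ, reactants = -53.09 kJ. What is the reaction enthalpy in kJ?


dH_rxn = sum(dH_f products) - sum(dH_f reactants)
dH_rxn = -235.82 - (-53.09)
dH_rxn = -182.73 kJ:

-182.73 kJ


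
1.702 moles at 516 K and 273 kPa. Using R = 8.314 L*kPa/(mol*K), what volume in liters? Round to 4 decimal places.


PV = nRT, solve for V = nRT / P.
nRT = 1.702 * 8.314 * 516 = 7301.6208
V = 7301.6208 / 273
V = 26.74586374 L, rounded to 4 dp:

26.7459 L


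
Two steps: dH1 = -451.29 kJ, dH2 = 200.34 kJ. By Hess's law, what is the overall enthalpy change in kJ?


Hess's law: enthalpy is a state function, so add the step enthalpies.
dH_total = dH1 + dH2 = -451.29 + (200.34)
dH_total = -250.95 kJ:

-250.95 kJ


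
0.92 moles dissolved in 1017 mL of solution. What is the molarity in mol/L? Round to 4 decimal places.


Convert volume to liters: V_L = V_mL / 1000.
V_L = 1017 / 1000 = 1.017 L
M = n / V_L = 0.92 / 1.017
M = 0.90462144 mol/L, rounded to 4 dp:

0.9046 mol/L


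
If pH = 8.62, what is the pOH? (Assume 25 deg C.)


At 25 deg C, pH + pOH = 14.
pOH = 14 - pH = 14 - 8.62
pOH = 5.38:

5.38


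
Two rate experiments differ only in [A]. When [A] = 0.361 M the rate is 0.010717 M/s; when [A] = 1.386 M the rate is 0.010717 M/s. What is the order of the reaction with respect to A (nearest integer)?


Rate is proportional to [A]^n, so rate2/rate1 = ([A]2/[A]1)^n. Take logs to solve for n.
rate2/rate1 = 0.010717 / 0.010717 = 1.0
[A]2/[A]1 = 1.386 / 0.361 = 3.8393
n = ln(1.0) / ln(3.8393) = 0.0
Nearest integer order:

0


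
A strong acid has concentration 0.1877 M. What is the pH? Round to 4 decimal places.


A strong acid dissociates completely, so [H+] equals the given concentration.
pH = -log10([H+]) = -log10(0.1877)
pH = 0.72653573, rounded to 4 dp:

0.7265


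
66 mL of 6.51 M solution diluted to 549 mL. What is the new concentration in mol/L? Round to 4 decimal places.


Dilution: M1*V1 = M2*V2, solve for M2.
M2 = M1*V1 / V2
M2 = 6.51 * 66 / 549
M2 = 429.66 / 549
M2 = 0.78262295 mol/L, rounded to 4 dp:

0.7826 mol/L


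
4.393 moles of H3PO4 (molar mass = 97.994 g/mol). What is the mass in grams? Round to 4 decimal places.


mass = n * M
mass = 4.393 * 97.994
mass = 430.487642 g, rounded to 4 dp:

430.4876 g


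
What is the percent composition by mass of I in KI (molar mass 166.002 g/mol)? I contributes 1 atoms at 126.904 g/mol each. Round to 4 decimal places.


pct = 100 * (n_elem * M_elem) / M_total
mass_contribution = 1 * 126.904 = 126.904 g/mol
pct = 100 * 126.904 / 166.002
pct = 76.44727172 %, rounded to 4 dp:

76.4473 %


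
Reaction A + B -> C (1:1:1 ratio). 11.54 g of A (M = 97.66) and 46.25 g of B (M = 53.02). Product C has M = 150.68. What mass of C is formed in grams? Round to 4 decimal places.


Find moles of each reactant; the smaller value is the limiting reagent in a 1:1:1 reaction, so moles_C equals moles of the limiter.
n_A = mass_A / M_A = 11.54 / 97.66 = 0.118165 mol
n_B = mass_B / M_B = 46.25 / 53.02 = 0.872312 mol
Limiting reagent: A (smaller), n_limiting = 0.118165 mol
mass_C = n_limiting * M_C = 0.118165 * 150.68
mass_C = 17.8051022 g, rounded to 4 dp:

17.8051 g


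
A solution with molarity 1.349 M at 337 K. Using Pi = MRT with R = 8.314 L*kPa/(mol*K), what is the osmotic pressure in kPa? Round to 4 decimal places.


Osmotic pressure (van't Hoff): Pi = M*R*T.
RT = 8.314 * 337 = 2801.818
Pi = 1.349 * 2801.818
Pi = 3779.652482 kPa, rounded to 4 dp:

3779.6525 kPa


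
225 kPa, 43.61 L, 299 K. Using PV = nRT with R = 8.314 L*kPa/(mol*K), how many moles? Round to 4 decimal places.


PV = nRT, solve for n = PV / (RT).
PV = 225 * 43.61 = 9812.25
RT = 8.314 * 299 = 2485.886
n = 9812.25 / 2485.886
n = 3.94718422 mol, rounded to 4 dp:

3.9472 mol


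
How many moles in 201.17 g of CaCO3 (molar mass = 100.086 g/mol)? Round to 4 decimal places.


n = mass / M
n = 201.17 / 100.086
n = 2.00997142 mol, rounded to 4 dp:

2.0100 mol


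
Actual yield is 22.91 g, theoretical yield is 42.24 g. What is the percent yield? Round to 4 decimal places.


% yield = 100 * actual / theoretical
% yield = 100 * 22.91 / 42.24
% yield = 54.23768939 %, rounded to 4 dp:

54.2377 %


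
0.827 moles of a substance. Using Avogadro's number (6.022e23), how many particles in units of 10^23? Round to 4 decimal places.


N = n * NA, then divide by 1e23 for the requested units.
N / 1e23 = n * 6.022
N / 1e23 = 0.827 * 6.022
N / 1e23 = 4.980194, rounded to 4 dp:

4.9802


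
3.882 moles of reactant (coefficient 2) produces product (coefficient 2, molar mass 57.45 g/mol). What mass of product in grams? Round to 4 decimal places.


Use the coefficient ratio to convert reactant moles to product moles, then multiply by the product's molar mass.
moles_P = moles_R * (coeff_P / coeff_R) = 3.882 * (2/2) = 3.882
mass_P = moles_P * M_P = 3.882 * 57.45
mass_P = 223.0209 g, rounded to 4 dp:

223.0209 g


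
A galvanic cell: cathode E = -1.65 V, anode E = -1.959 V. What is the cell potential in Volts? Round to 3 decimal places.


Standard cell potential: E_cell = E_cathode - E_anode.
E_cell = -1.65 - (-1.959)
E_cell = 0.309 V, rounded to 3 dp:

0.309 V


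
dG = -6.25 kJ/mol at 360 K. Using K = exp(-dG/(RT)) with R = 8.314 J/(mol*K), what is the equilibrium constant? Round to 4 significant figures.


dG is in kJ/mol; multiply by 1000 to match R in J/(mol*K).
RT = 8.314 * 360 = 2993.04 J/mol
exponent = -dG*1000 / (RT) = -(-6.25*1000) / 2993.04 = 2.08817791
K = exp(2.08817791)
K = 8.0701971, rounded to 4 significant figures:

8.070


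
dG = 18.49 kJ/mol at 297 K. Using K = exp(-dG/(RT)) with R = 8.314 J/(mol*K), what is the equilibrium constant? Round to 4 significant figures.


dG is in kJ/mol; multiply by 1000 to match R in J/(mol*K).
RT = 8.314 * 297 = 2469.258 J/mol
exponent = -dG*1000 / (RT) = -(18.49*1000) / 2469.258 = -7.48807941
K = exp(-7.48807941)
K = 0.00055971692, rounded to 4 significant figures:

0.0005597


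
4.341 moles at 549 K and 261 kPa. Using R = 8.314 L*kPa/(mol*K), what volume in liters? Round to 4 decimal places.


PV = nRT, solve for V = nRT / P.
nRT = 4.341 * 8.314 * 549 = 19813.9996
V = 19813.9996 / 261
V = 75.91570728 L, rounded to 4 dp:

75.9157 L


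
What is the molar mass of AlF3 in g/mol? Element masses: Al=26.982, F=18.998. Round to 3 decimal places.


M = sum(count * atomic_mass) over atoms.
M = 1*26.982 + 3*18.998
M = 26.982 + 56.994
M = 83.976 g/mol, rounded to 3 dp:

83.976 g/mol


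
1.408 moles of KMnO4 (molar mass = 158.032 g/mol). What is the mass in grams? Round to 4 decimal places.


mass = n * M
mass = 1.408 * 158.032
mass = 222.509056 g, rounded to 4 dp:

222.5091 g


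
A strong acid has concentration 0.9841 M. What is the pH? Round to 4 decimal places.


A strong acid dissociates completely, so [H+] equals the given concentration.
pH = -log10([H+]) = -log10(0.9841)
pH = 0.00696077, rounded to 4 dp:

0.0070


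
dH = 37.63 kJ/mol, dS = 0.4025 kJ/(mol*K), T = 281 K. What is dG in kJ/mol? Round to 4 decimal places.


Gibbs: dG = dH - T*dS (consistent units, dS already in kJ/(mol*K)).
T*dS = 281 * 0.4025 = 113.1025
dG = 37.63 - (113.1025)
dG = -75.4725 kJ/mol, rounded to 4 dp:

-75.4725 kJ/mol


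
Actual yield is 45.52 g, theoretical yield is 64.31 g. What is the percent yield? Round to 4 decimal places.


% yield = 100 * actual / theoretical
% yield = 100 * 45.52 / 64.31
% yield = 70.78214897 %, rounded to 4 dp:

70.7821 %


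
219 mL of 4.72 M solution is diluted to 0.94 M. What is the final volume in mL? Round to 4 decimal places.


Dilution: M1*V1 = M2*V2, solve for V2.
V2 = M1*V1 / M2
V2 = 4.72 * 219 / 0.94
V2 = 1033.68 / 0.94
V2 = 1099.65957447 mL, rounded to 4 dp:

1099.6596 mL


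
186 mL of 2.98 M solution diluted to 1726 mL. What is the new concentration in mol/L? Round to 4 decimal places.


Dilution: M1*V1 = M2*V2, solve for M2.
M2 = M1*V1 / V2
M2 = 2.98 * 186 / 1726
M2 = 554.28 / 1726
M2 = 0.32113557 mol/L, rounded to 4 dp:

0.3211 mol/L


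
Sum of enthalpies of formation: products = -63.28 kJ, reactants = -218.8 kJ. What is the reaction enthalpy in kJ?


dH_rxn = sum(dH_f products) - sum(dH_f reactants)
dH_rxn = -63.28 - (-218.8)
dH_rxn = 155.52 kJ:

155.52 kJ


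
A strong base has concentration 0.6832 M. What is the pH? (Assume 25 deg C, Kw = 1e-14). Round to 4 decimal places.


A strong base dissociates completely, so [OH-] equals the given concentration.
pOH = -log10([OH-]) = -log10(0.6832) = 0.165452
pH = 14 - pOH = 14 - 0.165452
pH = 13.834548, rounded to 4 dp:

13.8345


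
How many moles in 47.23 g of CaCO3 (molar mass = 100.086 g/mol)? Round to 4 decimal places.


n = mass / M
n = 47.23 / 100.086
n = 0.47189417 mol, rounded to 4 dp:

0.4719 mol


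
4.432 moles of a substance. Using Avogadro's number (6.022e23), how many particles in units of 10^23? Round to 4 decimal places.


N = n * NA, then divide by 1e23 for the requested units.
N / 1e23 = n * 6.022
N / 1e23 = 4.432 * 6.022
N / 1e23 = 26.689504, rounded to 4 dp:

26.6895


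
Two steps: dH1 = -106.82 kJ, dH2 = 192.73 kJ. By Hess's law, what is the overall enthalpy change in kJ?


Hess's law: enthalpy is a state function, so add the step enthalpies.
dH_total = dH1 + dH2 = -106.82 + (192.73)
dH_total = 85.91 kJ:

85.91 kJ


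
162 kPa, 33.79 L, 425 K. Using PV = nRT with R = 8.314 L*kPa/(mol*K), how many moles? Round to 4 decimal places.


PV = nRT, solve for n = PV / (RT).
PV = 162 * 33.79 = 5473.98
RT = 8.314 * 425 = 3533.45
n = 5473.98 / 3533.45
n = 1.54918847 mol, rounded to 4 dp:

1.5492 mol


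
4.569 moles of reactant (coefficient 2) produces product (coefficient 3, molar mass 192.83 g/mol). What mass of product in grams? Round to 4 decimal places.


Use the coefficient ratio to convert reactant moles to product moles, then multiply by the product's molar mass.
moles_P = moles_R * (coeff_P / coeff_R) = 4.569 * (3/2) = 6.8535
mass_P = moles_P * M_P = 6.8535 * 192.83
mass_P = 1321.560405 g, rounded to 4 dp:

1321.5604 g


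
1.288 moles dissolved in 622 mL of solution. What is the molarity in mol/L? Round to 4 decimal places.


Convert volume to liters: V_L = V_mL / 1000.
V_L = 622 / 1000 = 0.622 L
M = n / V_L = 1.288 / 0.622
M = 2.07073955 mol/L, rounded to 4 dp:

2.0707 mol/L


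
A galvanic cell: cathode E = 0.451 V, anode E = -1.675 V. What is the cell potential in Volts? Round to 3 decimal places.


Standard cell potential: E_cell = E_cathode - E_anode.
E_cell = 0.451 - (-1.675)
E_cell = 2.126 V, rounded to 3 dp:

2.126 V


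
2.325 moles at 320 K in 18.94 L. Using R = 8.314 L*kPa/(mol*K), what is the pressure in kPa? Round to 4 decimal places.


PV = nRT, solve for P = nRT / V.
nRT = 2.325 * 8.314 * 320 = 6185.616
P = 6185.616 / 18.94
P = 326.59007392 kPa, rounded to 4 dp:

326.5901 kPa


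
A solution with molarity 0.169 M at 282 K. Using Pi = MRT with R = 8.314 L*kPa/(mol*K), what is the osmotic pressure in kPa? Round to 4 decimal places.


Osmotic pressure (van't Hoff): Pi = M*R*T.
RT = 8.314 * 282 = 2344.548
Pi = 0.169 * 2344.548
Pi = 396.228612 kPa, rounded to 4 dp:

396.2286 kPa


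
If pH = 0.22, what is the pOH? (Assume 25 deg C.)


At 25 deg C, pH + pOH = 14.
pOH = 14 - pH = 14 - 0.22
pOH = 13.78:

13.78


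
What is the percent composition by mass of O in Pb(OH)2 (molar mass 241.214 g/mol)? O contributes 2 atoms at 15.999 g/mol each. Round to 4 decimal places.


pct = 100 * (n_elem * M_elem) / M_total
mass_contribution = 2 * 15.999 = 31.998 g/mol
pct = 100 * 31.998 / 241.214
pct = 13.26539919 %, rounded to 4 dp:

13.2654 %


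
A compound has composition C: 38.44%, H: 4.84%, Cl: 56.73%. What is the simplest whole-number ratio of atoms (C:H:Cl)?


Assume 100 g of compound, divide each mass% by atomic mass to get moles, then normalize by the smallest to get a raw atom ratio.
Moles per 100 g: C: 38.44/12.011 = 3.2004, H: 4.84/1.008 = 4.8016, Cl: 56.73/35.453 = 1.6001
Raw ratio (divide by min = 1.6001): C: 2.0, H: 3.001, Cl: 1.0
Multiply by 1 to clear fractions: C: 2.0 ~= 2, H: 3.001 ~= 3, Cl: 1.0 ~= 1
Reduce by GCD to get the simplest whole-number ratio:

2:3:1


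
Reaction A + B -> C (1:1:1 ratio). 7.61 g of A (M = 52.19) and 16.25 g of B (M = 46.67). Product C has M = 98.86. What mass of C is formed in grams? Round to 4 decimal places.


Find moles of each reactant; the smaller value is the limiting reagent in a 1:1:1 reaction, so moles_C equals moles of the limiter.
n_A = mass_A / M_A = 7.61 / 52.19 = 0.145813 mol
n_B = mass_B / M_B = 16.25 / 46.67 = 0.348189 mol
Limiting reagent: A (smaller), n_limiting = 0.145813 mol
mass_C = n_limiting * M_C = 0.145813 * 98.86
mass_C = 14.41507318 g, rounded to 4 dp:

14.4151 g


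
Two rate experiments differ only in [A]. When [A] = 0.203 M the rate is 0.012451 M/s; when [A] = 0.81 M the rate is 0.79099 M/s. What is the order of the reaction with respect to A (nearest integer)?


Rate is proportional to [A]^n, so rate2/rate1 = ([A]2/[A]1)^n. Take logs to solve for n.
rate2/rate1 = 0.79099 / 0.012451 = 63.5282
[A]2/[A]1 = 0.81 / 0.203 = 3.9901
n = ln(63.5282) / ln(3.9901) = 3.0
Nearest integer order:

3


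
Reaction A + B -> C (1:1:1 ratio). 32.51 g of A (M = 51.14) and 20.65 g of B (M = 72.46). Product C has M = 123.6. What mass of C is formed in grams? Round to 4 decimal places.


Find moles of each reactant; the smaller value is the limiting reagent in a 1:1:1 reaction, so moles_C equals moles of the limiter.
n_A = mass_A / M_A = 32.51 / 51.14 = 0.635706 mol
n_B = mass_B / M_B = 20.65 / 72.46 = 0.284985 mol
Limiting reagent: B (smaller), n_limiting = 0.284985 mol
mass_C = n_limiting * M_C = 0.284985 * 123.6
mass_C = 35.224146 g, rounded to 4 dp:

35.2241 g


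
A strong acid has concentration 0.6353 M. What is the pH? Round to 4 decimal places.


A strong acid dissociates completely, so [H+] equals the given concentration.
pH = -log10([H+]) = -log10(0.6353)
pH = 0.19702114, rounded to 4 dp:

0.1970


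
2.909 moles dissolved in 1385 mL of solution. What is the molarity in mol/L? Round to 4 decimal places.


Convert volume to liters: V_L = V_mL / 1000.
V_L = 1385 / 1000 = 1.385 L
M = n / V_L = 2.909 / 1.385
M = 2.10036101 mol/L, rounded to 4 dp:

2.1004 mol/L


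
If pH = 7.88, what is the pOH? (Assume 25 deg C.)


At 25 deg C, pH + pOH = 14.
pOH = 14 - pH = 14 - 7.88
pOH = 6.12:

6.12


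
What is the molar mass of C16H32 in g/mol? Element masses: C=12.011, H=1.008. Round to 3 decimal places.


M = sum(count * atomic_mass) over atoms.
M = 16*12.011 + 32*1.008
M = 192.176 + 32.256
M = 224.432 g/mol, rounded to 3 dp:

224.432 g/mol


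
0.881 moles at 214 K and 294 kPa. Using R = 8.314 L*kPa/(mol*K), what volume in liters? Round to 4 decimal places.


PV = nRT, solve for V = nRT / P.
nRT = 0.881 * 8.314 * 214 = 1567.4717
V = 1567.4717 / 294
V = 5.33153639 L, rounded to 4 dp:

5.3315 L


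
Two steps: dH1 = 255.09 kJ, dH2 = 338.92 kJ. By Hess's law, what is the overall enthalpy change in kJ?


Hess's law: enthalpy is a state function, so add the step enthalpies.
dH_total = dH1 + dH2 = 255.09 + (338.92)
dH_total = 594.01 kJ:

594.01 kJ


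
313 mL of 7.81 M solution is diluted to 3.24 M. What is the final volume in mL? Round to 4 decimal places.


Dilution: M1*V1 = M2*V2, solve for V2.
V2 = M1*V1 / M2
V2 = 7.81 * 313 / 3.24
V2 = 2444.53 / 3.24
V2 = 754.4845679 mL, rounded to 4 dp:

754.4846 mL


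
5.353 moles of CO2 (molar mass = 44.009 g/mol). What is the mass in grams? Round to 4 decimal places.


mass = n * M
mass = 5.353 * 44.009
mass = 235.580177 g, rounded to 4 dp:

235.5802 g


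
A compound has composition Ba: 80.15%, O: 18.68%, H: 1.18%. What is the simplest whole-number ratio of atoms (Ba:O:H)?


Assume 100 g of compound, divide each mass% by atomic mass to get moles, then normalize by the smallest to get a raw atom ratio.
Moles per 100 g: Ba: 80.15/137.327 = 0.5836, O: 18.68/15.999 = 1.1676, H: 1.18/1.008 = 1.1706
Raw ratio (divide by min = 0.5836): Ba: 1.0, O: 2.0, H: 2.006
Multiply by 1 to clear fractions: Ba: 1.0 ~= 1, O: 2.0 ~= 2, H: 2.006 ~= 2
Reduce by GCD to get the simplest whole-number ratio:

1:2:2


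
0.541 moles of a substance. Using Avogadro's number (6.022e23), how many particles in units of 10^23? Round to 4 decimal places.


N = n * NA, then divide by 1e23 for the requested units.
N / 1e23 = n * 6.022
N / 1e23 = 0.541 * 6.022
N / 1e23 = 3.257902, rounded to 4 dp:

3.2579


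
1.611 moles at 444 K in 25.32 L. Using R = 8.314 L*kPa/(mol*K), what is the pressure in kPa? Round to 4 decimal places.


PV = nRT, solve for P = nRT / V.
nRT = 1.611 * 8.314 * 444 = 5946.8712
P = 5946.8712 / 25.32
P = 234.86853081 kPa, rounded to 4 dp:

234.8685 kPa


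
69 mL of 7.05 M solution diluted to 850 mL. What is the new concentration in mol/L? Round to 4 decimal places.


Dilution: M1*V1 = M2*V2, solve for M2.
M2 = M1*V1 / V2
M2 = 7.05 * 69 / 850
M2 = 486.45 / 850
M2 = 0.57229412 mol/L, rounded to 4 dp:

0.5723 mol/L


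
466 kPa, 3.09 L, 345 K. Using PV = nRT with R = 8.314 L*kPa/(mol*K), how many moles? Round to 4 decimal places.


PV = nRT, solve for n = PV / (RT).
PV = 466 * 3.09 = 1439.94
RT = 8.314 * 345 = 2868.33
n = 1439.94 / 2868.33
n = 0.50201337 mol, rounded to 4 dp:

0.5020 mol


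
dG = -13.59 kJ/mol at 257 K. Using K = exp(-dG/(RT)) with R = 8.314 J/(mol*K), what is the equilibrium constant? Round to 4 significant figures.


dG is in kJ/mol; multiply by 1000 to match R in J/(mol*K).
RT = 8.314 * 257 = 2136.698 J/mol
exponent = -dG*1000 / (RT) = -(-13.59*1000) / 2136.698 = 6.36028114
K = exp(6.36028114)
K = 578.40895, rounded to 4 significant figures:

578.4


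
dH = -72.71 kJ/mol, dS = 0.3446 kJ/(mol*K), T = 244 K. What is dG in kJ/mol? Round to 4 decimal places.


Gibbs: dG = dH - T*dS (consistent units, dS already in kJ/(mol*K)).
T*dS = 244 * 0.3446 = 84.0824
dG = -72.71 - (84.0824)
dG = -156.7924 kJ/mol, rounded to 4 dp:

-156.7924 kJ/mol


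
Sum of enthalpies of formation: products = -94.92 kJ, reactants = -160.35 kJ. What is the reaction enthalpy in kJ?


dH_rxn = sum(dH_f products) - sum(dH_f reactants)
dH_rxn = -94.92 - (-160.35)
dH_rxn = 65.43 kJ:

65.43 kJ


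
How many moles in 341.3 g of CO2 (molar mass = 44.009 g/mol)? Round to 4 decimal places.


n = mass / M
n = 341.3 / 44.009
n = 7.75523188 mol, rounded to 4 dp:

7.7552 mol


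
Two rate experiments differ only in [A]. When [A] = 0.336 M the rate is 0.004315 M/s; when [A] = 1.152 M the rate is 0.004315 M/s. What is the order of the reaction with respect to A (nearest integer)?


Rate is proportional to [A]^n, so rate2/rate1 = ([A]2/[A]1)^n. Take logs to solve for n.
rate2/rate1 = 0.004315 / 0.004315 = 1.0
[A]2/[A]1 = 1.152 / 0.336 = 3.4286
n = ln(1.0) / ln(3.4286) = 0.0
Nearest integer order:

0


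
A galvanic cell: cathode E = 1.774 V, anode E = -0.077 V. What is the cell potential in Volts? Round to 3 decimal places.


Standard cell potential: E_cell = E_cathode - E_anode.
E_cell = 1.774 - (-0.077)
E_cell = 1.851 V, rounded to 3 dp:

1.851 V


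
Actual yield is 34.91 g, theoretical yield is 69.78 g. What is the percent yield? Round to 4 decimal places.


% yield = 100 * actual / theoretical
% yield = 100 * 34.91 / 69.78
% yield = 50.02866151 %, rounded to 4 dp:

50.0287 %


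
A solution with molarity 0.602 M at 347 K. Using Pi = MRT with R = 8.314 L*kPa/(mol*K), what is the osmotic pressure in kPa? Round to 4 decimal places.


Osmotic pressure (van't Hoff): Pi = M*R*T.
RT = 8.314 * 347 = 2884.958
Pi = 0.602 * 2884.958
Pi = 1736.744716 kPa, rounded to 4 dp:

1736.7447 kPa


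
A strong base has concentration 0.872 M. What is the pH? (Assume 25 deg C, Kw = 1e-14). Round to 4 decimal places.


A strong base dissociates completely, so [OH-] equals the given concentration.
pOH = -log10([OH-]) = -log10(0.872) = 0.059484
pH = 14 - pOH = 14 - 0.059484
pH = 13.940516, rounded to 4 dp:

13.9405
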